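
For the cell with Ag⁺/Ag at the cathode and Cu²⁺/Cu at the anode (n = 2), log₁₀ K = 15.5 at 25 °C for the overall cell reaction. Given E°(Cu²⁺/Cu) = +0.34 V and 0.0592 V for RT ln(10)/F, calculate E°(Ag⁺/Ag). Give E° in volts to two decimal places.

+0.80 V

E°cell = (0.0592/n)·log K = (0.0592/2)(15.5) = +0.459 V.
Since Ag⁺/Ag is the cathode and Cu²⁺/Cu the anode, E°cell = E°(Ag⁺/Ag) − E°(Cu²⁺/Cu).
So E°(Ag⁺/Ag) = E°cell + E°(Cu²⁺/Cu) = +0.459 + (+0.34) = +0.80 V.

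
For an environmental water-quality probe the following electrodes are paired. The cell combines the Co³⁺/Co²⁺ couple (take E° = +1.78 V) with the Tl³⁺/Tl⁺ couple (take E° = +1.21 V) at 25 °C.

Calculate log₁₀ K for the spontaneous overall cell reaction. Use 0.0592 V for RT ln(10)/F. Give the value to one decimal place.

19.3

Cathode: Co³⁺/Co²⁺; anode: Tl³⁺/Tl⁺. E°cell = +0.57 V, n = 2.
log K = nE°cell / 0.0592 = (2)(+0.57) / 0.0592 = 19.3.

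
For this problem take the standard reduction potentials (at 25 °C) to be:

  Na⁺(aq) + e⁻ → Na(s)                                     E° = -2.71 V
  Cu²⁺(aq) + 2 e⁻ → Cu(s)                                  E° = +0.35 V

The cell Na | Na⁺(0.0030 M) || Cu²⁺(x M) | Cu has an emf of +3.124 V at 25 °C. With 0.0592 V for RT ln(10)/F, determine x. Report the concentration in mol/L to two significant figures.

Cu²⁺/Cu is the cathode, Na⁺/Na the anode: E°cell = +3.06 V, n = 2.
Overall reaction: Cu²⁺(aq) + 2 Na(s) → Cu(s) + 2 Na⁺(aq); Q = [Na⁺]^2/[Cu²⁺]^1.
From E = E° − (0.0592/n) log Q: log Q = (E° − E)·n/0.0592 = (+3.06 − (+3.124))·2/0.0592 = -2.1622.
So 1·log[Cu²⁺] = 2·log(0.003) − log Q = -5.0458 − (-2.1622) = -2.8836; [Cu²⁺] = 10^(-2.8836) ≈ 0.0013 M.

0.0013 M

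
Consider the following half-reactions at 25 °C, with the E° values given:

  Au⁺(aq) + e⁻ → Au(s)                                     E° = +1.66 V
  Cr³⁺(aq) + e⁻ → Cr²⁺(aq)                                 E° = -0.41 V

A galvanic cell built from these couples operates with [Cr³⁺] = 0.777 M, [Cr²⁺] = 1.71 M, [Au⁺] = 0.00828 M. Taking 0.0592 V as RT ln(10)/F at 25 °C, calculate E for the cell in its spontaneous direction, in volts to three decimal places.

Au⁺/Au is the cathode (higher E°), Cr³⁺/Cr²⁺ the anode: E°cell = +1.66 − (-0.41) = +2.07 V, n = 1.
Overall: Au⁺(aq) + Cr²⁺(aq) → Au(s) + Cr³⁺(aq)
Q = [Cr³⁺] / ([Au⁺]·[Cr²⁺]); log Q = 1.739.
E = E° − (0.0592/n) log Q = +2.07 − (0.0592/1)(1.739) = +1.967 V.

+1.967 V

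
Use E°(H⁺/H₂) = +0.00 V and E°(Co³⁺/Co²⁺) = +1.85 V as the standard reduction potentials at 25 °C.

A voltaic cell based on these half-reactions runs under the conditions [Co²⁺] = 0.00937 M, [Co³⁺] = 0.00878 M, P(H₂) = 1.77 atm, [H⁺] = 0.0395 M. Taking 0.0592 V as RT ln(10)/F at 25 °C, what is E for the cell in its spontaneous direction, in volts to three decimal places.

+1.939 V

Co³⁺/Co²⁺ is the cathode (higher E°), H⁺/H₂ the anode: E°cell = +1.85 − (+0.00) = +1.85 V, n = 2.
Overall: 2 Co³⁺(aq) + H₂(g) → 2 Co²⁺(aq) + 2 H⁺(aq)
Q = [Co²⁺]^2·[H⁺]^2 / ([Co³⁺]^2·P(H₂)); log Q = -2.998.
E = E° − (0.0592/n) log Q = +1.85 − (0.0592/2)(-2.998) = +1.939 V.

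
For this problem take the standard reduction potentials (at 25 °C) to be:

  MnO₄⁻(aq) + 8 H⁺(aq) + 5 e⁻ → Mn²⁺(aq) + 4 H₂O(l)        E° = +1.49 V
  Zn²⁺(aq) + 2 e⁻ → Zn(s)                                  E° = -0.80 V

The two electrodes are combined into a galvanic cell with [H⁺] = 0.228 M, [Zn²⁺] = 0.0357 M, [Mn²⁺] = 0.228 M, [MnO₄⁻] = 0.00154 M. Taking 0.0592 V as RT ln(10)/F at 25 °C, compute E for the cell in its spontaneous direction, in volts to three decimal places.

MnO₄⁻/Mn²⁺ is the cathode (higher E°), Zn²⁺/Zn the anode: E°cell = +1.49 − (-0.80) = +2.29 V, n = 10.
Overall: 2 MnO₄⁻(aq) + 16 H⁺(aq) + 5 Zn(s) → 2 Mn²⁺(aq) + 8 H₂O(l) + 5 Zn²⁺(aq)
Q = [Mn²⁺]^2·[Zn²⁺]^5 / ([MnO₄⁻]^2·[H⁺]^16); log Q = 7.377.
E = E° − (0.0592/n) log Q = +2.29 − (0.0592/10)(7.377) = +2.246 V.

+2.246 V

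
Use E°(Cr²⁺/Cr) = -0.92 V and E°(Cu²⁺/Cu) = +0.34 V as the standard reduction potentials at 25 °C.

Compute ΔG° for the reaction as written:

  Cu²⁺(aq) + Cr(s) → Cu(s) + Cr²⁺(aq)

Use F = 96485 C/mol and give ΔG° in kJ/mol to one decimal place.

-243.1 kJ/mol

As written, Cu²⁺/Cu is reduced (cathode) and Cr²⁺/Cr is oxidised (anode), so E°cell = (+0.34) − (-0.92) = +1.26 V.
Balancing electrons gives n = 2.
ΔG° = −nFE° = −(2)(96485)(+1.26) = -243,142 J = -243.1 kJ/mol.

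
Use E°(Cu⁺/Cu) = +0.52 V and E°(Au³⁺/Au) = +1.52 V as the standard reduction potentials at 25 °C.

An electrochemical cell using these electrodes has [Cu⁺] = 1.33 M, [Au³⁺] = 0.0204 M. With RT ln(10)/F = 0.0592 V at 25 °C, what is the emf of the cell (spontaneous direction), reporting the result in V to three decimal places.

+0.959 V

Au³⁺/Au is the cathode (higher E°), Cu⁺/Cu the anode: E°cell = +1.52 − (+0.52) = +1.00 V, n = 3.
Overall: Au³⁺(aq) + 3 Cu(s) → Au(s) + 3 Cu⁺(aq)
Q = [Cu⁺]^3 / ([Au³⁺]); log Q = 2.062.
E = E° − (0.0592/n) log Q = +1.00 − (0.0592/3)(2.062) = +0.959 V.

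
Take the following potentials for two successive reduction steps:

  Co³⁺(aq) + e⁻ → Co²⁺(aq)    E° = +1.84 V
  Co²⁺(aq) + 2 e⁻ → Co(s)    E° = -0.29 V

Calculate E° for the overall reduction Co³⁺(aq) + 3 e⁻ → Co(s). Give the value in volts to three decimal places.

+0.420 V

Standard free energies of sequential steps add: ΔG°₃ = ΔG°₁ + ΔG°₂, so n₃E°₃ = n₁E°₁ + n₂E°₂.
E°₃ = (1×+1.84 + 2×-0.29) / 3 = (+1.260) / 3 = +0.420 V.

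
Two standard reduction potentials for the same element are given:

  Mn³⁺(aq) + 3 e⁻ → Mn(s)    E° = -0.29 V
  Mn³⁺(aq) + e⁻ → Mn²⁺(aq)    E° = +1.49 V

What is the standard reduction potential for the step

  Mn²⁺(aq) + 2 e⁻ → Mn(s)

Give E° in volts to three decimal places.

Sequential free energies add, so n₃E°₃ = n₁E°₁ + n₂E°₂.
With n₃ = 3, and the known step contributing 1×(+1.49) V, the unknown satisfies 2·E° = 3×(-0.29) − 1×(+1.49) = -2.360.
E° = -2.360 / 2 = -1.180 V.

-1.180 V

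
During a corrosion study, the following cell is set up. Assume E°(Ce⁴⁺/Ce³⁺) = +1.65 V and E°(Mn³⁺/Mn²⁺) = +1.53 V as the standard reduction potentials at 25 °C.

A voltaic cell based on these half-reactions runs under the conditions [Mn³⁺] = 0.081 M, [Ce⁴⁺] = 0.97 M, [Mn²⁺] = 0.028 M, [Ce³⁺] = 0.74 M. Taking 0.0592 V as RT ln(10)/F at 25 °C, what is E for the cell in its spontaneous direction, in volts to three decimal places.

Ce⁴⁺/Ce³⁺ is the cathode (higher E°), Mn³⁺/Mn²⁺ the anode: E°cell = +1.65 − (+1.53) = +0.12 V, n = 1.
Overall: Ce⁴⁺(aq) + Mn²⁺(aq) → Ce³⁺(aq) + Mn³⁺(aq)
Q = [Ce³⁺]·[Mn³⁺] / ([Ce⁴⁺]·[Mn²⁺]); log Q = 0.344.
E = E° − (0.0592/n) log Q = +0.12 − (0.0592/1)(0.344) = +0.100 V.

+0.100 V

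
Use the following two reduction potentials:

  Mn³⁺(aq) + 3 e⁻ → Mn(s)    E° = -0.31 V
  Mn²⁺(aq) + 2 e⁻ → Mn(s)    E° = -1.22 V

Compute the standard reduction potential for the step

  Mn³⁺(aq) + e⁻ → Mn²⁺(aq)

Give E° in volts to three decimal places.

Sequential free energies add, so n₃E°₃ = n₁E°₁ + n₂E°₂.
With n₃ = 3, and the known step contributing 2×(-1.22) V, the unknown satisfies 1·E° = 3×(-0.31) − 2×(-1.22) = +1.510.
E° = +1.510 / 1 = +1.510 V.

+1.510 V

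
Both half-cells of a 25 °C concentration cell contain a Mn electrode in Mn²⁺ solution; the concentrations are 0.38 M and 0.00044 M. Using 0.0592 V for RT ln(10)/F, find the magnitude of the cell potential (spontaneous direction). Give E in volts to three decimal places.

For a concentration cell E°cell = 0. The 0.38 M side is the cathode (reduction is favoured where [Mn²⁺] is higher).
With n = 2, E = −(0.0592/2) log([Mn²⁺]ₐₙ/[Mn²⁺]꜀ₐₜ) = −(0.0592/2) log(0.00044/0.38) = −(0.0592/2)(-2.936) = +0.087 V.

+0.087 V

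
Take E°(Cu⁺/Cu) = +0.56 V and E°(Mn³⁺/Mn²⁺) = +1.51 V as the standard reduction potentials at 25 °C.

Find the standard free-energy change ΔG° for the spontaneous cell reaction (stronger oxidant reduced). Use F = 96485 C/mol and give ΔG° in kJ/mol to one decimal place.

Mn³⁺/Mn²⁺ (E° = +1.51 V) is the cathode; Cu⁺/Cu (E° = +0.56 V) is the anode, so E°cell = +0.95 V.
Balancing electrons gives n = 1 (lcm of 1 and 1).
ΔG° = −nFE° = −(1)(96485)(+0.95) = -91,661 J = -91.7 kJ/mol.

-91.7 kJ/mol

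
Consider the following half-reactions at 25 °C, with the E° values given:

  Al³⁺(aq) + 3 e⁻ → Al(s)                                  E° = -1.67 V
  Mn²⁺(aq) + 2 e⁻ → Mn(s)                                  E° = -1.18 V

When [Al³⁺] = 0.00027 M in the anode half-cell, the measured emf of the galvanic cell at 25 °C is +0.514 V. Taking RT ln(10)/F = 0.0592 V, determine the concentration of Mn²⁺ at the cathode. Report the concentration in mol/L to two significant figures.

0.027 M

Mn²⁺/Mn is the cathode, Al³⁺/Al the anode: E°cell = +0.49 V, n = 6.
Overall reaction: 3 Mn²⁺(aq) + 2 Al(s) → 3 Mn(s) + 2 Al³⁺(aq); Q = [Al³⁺]^2/[Mn²⁺]^3.
From E = E° − (0.0592/n) log Q: log Q = (E° − E)·n/0.0592 = (+0.49 − (+0.514))·6/0.0592 = -2.4324.
So 3·log[Mn²⁺] = 2·log(0.00027) − log Q = -7.1373 − (-2.4324) = -4.7049; log[Mn²⁺] = -4.7049 / 3 = -1.5683; [Mn²⁺] = 10^(-1.5683) ≈ 0.027 M.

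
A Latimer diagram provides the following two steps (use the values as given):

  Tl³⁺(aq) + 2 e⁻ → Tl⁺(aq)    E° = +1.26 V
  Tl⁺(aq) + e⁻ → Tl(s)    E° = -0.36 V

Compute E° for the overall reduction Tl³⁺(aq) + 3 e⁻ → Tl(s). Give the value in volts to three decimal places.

+0.720 V

Adding the free-energy changes (−nFE°) of the two steps gives −n₃FE°₃ = −n₁FE°₁ − n₂FE°₂.
E°₃ = (2×+1.26 + 1×-0.36) / 3 = (+2.160) / 3 = +0.720 V.
Simply averaging or adding the two E° values would be wrong; the electron-weighted sum is required.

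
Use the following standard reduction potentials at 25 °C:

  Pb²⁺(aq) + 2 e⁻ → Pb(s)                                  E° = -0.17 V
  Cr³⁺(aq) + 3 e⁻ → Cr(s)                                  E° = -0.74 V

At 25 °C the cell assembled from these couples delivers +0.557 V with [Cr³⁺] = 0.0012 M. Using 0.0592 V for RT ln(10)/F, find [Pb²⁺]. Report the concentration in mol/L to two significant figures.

0.0041 M

Pb²⁺/Pb is the cathode, Cr³⁺/Cr the anode: E°cell = +0.57 V, n = 6.
Overall reaction: 3 Pb²⁺(aq) + 2 Cr(s) → 3 Pb(s) + 2 Cr³⁺(aq); Q = [Cr³⁺]^2/[Pb²⁺]^3.
From E = E° − (0.0592/n) log Q: log Q = (E° − E)·n/0.0592 = (+0.57 − (+0.557))·6/0.0592 = 1.3176.
So 3·log[Pb²⁺] = 2·log(0.0012) − log Q = -5.8416 − (1.3176) = -7.1592; log[Pb²⁺] = -7.1592 / 3 = -2.3864; [Pb²⁺] = 10^(-2.3864) ≈ 0.0041 M.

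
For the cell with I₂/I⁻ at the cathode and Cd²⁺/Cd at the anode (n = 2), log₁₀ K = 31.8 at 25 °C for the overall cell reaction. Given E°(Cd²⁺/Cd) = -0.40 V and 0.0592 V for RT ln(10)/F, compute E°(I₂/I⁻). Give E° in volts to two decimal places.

+0.54 V

E°cell = (0.0592/n)·log K = (0.0592/2)(31.8) = +0.941 V.
Since I₂/I⁻ is the cathode and Cd²⁺/Cd the anode, E°cell = E°(I₂/I⁻) − E°(Cd²⁺/Cd).
So E°(I₂/I⁻) = E°cell + E°(Cd²⁺/Cd) = +0.941 + (-0.40) = +0.54 V.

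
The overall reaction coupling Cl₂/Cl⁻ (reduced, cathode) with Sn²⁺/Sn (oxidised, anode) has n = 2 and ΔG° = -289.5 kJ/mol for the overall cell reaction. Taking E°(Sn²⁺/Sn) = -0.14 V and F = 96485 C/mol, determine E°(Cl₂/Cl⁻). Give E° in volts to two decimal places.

E°cell = −ΔG°/(nF) = −(-289.5×10³)/((2)(96485)) = +1.500 V.
Since Cl₂/Cl⁻ is the cathode and Sn²⁺/Sn the anode, E°cell = E°(Cl₂/Cl⁻) − E°(Sn²⁺/Sn).
So E°(Cl₂/Cl⁻) = E°cell + E°(Sn²⁺/Sn) = +1.500 + (-0.14) = +1.36 V.

+1.36 V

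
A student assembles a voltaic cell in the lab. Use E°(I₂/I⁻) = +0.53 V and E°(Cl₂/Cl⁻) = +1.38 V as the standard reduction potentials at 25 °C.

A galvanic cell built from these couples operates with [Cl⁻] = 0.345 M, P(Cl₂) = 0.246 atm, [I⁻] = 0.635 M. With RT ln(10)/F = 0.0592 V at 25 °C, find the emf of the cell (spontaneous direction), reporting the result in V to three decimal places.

Cl₂/Cl⁻ is the cathode (higher E°), I₂/I⁻ the anode: E°cell = +1.38 − (+0.53) = +0.85 V, n = 2.
Overall: Cl₂(g) + 2 I⁻(aq) → 2 Cl⁻(aq) + I₂(s)
Q = [Cl⁻]^2 / (P(Cl₂)·[I⁻]^2); log Q = 0.079.
E = E° − (0.0592/n) log Q = +0.85 − (0.0592/2)(0.079) = +0.848 V.

+0.848 V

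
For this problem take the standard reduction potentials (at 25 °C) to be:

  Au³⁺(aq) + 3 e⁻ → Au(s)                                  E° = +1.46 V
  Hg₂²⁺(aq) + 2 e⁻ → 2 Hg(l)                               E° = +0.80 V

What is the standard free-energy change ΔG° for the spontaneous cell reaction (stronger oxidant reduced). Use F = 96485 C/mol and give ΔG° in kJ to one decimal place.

-382.1 kJ

Au³⁺/Au (E° = +1.46 V) is the cathode; Hg₂²⁺/Hg (E° = +0.80 V) is the anode, so E°cell = +0.66 V.
Balancing electrons gives n = 6 (lcm of 3 and 2).
ΔG° = −nFE° = −(6)(96485)(+0.66) = -382,081 J = -382.1 kJ.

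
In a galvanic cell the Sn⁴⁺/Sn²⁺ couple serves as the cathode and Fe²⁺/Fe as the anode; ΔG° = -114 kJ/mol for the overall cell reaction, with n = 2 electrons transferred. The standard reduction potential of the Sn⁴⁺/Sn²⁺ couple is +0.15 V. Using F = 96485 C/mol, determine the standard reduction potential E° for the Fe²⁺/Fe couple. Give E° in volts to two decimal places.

-0.44 V

E°cell = −ΔG°/(nF) = −(-114×10³)/((2)(96485)) = +0.591 V.
Since Sn⁴⁺/Sn²⁺ is the cathode and Fe²⁺/Fe the anode, E°cell = E°(Sn⁴⁺/Sn²⁺) − E°(Fe²⁺/Fe).
So E°(Fe²⁺/Fe) = E°(Sn⁴⁺/Sn²⁺) − E°cell = (+0.15) − (+0.591) = -0.44 V.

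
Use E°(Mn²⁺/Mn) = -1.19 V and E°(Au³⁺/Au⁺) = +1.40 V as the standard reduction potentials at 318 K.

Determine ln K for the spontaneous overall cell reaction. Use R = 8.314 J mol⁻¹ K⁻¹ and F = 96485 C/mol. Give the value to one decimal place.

Cathode: Au³⁺/Au⁺; anode: Mn²⁺/Mn. E°cell = (+1.40) − (-1.19) = +2.59 V, with n = 2.
ΔG° = −nFE° = −RT ln K, so ln K = nFE°/(RT) = (2)(96485)(+2.59) / ((8.314)(318)) = 189.039.

189.0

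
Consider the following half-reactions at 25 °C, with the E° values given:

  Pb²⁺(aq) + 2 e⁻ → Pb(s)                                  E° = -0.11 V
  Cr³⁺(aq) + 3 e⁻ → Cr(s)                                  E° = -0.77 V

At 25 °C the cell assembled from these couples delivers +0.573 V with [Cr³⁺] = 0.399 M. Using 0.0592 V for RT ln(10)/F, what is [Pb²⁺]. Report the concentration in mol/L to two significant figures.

Pb²⁺/Pb is the cathode, Cr³⁺/Cr the anode: E°cell = +0.66 V, n = 6.
Overall reaction: 3 Pb²⁺(aq) + 2 Cr(s) → 3 Pb(s) + 2 Cr³⁺(aq); Q = [Cr³⁺]^2/[Pb²⁺]^3.
From E = E° − (0.0592/n) log Q: log Q = (E° − E)·n/0.0592 = (+0.66 − (+0.573))·6/0.0592 = 8.8176.
So 3·log[Pb²⁺] = 2·log(0.399) − log Q = -0.7981 − (8.8176) = -9.6157; log[Pb²⁺] = -9.6157 / 3 = -3.2052; [Pb²⁺] = 10^(-3.2052) ≈ 0.00062 M.

0.00062 M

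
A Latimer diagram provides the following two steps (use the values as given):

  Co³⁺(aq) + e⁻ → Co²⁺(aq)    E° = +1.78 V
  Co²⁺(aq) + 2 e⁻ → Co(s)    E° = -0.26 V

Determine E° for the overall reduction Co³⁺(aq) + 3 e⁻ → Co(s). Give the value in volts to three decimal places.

Adding the free-energy changes (−nFE°) of the two steps gives −n₃FE°₃ = −n₁FE°₁ − n₂FE°₂.
E°₃ = (1×+1.78 + 2×-0.26) / 3 = (+1.260) / 3 = +0.420 V.
E° values themselves are not directly additive — weighting by electron count is essential.

+0.420 V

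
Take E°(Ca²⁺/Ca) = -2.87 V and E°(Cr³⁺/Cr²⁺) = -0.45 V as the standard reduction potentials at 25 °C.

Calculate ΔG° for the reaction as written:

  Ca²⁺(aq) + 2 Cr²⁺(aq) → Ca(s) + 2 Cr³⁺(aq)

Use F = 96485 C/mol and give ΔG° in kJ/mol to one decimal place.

As written, Ca²⁺/Ca is reduced (cathode) and Cr³⁺/Cr²⁺ is oxidised (anode), so E°cell = (-2.87) − (-0.45) = -2.42 V.
Balancing electrons gives n = 2.
ΔG° = −nFE° = −(2)(96485)(-2.42) = 466,987 J = +467.0 kJ/mol.

+467.0 kJ/mol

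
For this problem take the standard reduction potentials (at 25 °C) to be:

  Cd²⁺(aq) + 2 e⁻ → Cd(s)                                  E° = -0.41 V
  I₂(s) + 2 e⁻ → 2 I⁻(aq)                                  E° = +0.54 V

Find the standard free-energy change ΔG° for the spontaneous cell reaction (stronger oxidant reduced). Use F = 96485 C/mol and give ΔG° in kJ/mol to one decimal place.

I₂/I⁻ (E° = +0.54 V) is the cathode; Cd²⁺/Cd (E° = -0.41 V) is the anode, so E°cell = +0.95 V.
Balancing electrons gives n = 2 (lcm of 2 and 2).
ΔG° = −nFE° = −(2)(96485)(+0.95) = -183,322 J = -183.3 kJ/mol.

-183.3 kJ/mol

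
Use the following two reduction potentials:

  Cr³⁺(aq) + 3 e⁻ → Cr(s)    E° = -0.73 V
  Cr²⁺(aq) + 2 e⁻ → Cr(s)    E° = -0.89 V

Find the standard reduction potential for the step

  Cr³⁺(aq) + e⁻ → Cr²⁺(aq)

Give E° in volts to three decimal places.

Sequential free energies add, so n₃E°₃ = n₁E°₁ + n₂E°₂.
With n₃ = 3, and the known step contributing 2×(-0.89) V, the unknown satisfies 1·E° = 3×(-0.73) − 2×(-0.89) = -0.410.
E° = -0.410 / 1 = -0.410 V.

-0.410 V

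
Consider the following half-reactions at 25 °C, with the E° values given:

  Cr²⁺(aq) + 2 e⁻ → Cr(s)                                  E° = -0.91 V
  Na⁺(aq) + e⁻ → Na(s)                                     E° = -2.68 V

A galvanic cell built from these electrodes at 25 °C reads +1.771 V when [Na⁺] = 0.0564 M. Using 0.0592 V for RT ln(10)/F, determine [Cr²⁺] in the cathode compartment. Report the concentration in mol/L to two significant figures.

0.0034 M

Cr²⁺/Cr is the cathode, Na⁺/Na the anode: E°cell = +1.77 V, n = 2.
Overall reaction: Cr²⁺(aq) + 2 Na(s) → Cr(s) + 2 Na⁺(aq); Q = [Na⁺]^2/[Cr²⁺]^1.
From E = E° − (0.0592/n) log Q: log Q = (E° − E)·n/0.0592 = (+1.77 − (+1.771))·2/0.0592 = -0.0338.
So 1·log[Cr²⁺] = 2·log(0.0564) − log Q = -2.4974 − (-0.0338) = -2.4636; [Cr²⁺] = 10^(-2.4636) ≈ 0.0034 M.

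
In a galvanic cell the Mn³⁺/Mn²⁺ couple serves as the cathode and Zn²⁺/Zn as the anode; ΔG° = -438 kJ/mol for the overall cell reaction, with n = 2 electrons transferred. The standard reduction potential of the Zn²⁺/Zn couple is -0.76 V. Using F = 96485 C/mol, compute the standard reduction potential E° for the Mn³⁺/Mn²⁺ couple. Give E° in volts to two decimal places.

+1.51 V

E°cell = −ΔG°/(nF) = −(-438×10³)/((2)(96485)) = +2.270 V.
Since Mn³⁺/Mn²⁺ is the cathode and Zn²⁺/Zn the anode, E°cell = E°(Mn³⁺/Mn²⁺) − E°(Zn²⁺/Zn).
So E°(Mn³⁺/Mn²⁺) = E°cell + E°(Zn²⁺/Zn) = +2.270 + (-0.76) = +1.51 V.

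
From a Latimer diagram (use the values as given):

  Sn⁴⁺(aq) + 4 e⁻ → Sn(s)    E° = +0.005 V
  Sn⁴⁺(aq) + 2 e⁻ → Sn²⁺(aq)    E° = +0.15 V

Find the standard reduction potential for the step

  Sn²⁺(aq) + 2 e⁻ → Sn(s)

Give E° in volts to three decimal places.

Sequential free energies add, so n₃E°₃ = n₁E°₁ + n₂E°₂.
With n₃ = 4, and the known step contributing 2×(+0.15) V, the unknown satisfies 2·E° = 4×(+0.005) − 2×(+0.15) = -0.280.
E° = -0.280 / 2 = -0.140 V.

-0.140 V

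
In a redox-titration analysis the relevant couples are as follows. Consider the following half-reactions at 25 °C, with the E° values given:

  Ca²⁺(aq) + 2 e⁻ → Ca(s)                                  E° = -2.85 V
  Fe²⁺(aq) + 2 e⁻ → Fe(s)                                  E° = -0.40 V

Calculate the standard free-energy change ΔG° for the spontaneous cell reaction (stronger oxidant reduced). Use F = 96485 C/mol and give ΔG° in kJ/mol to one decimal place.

Fe²⁺/Fe (E° = -0.40 V) is the cathode; Ca²⁺/Ca (E° = -2.85 V) is the anode, so E°cell = +2.45 V.
Balancing electrons gives n = 2 (lcm of 2 and 2).
ΔG° = −nFE° = −(2)(96485)(+2.45) = -472,777 J = -472.8 kJ/mol.

-472.8 kJ/mol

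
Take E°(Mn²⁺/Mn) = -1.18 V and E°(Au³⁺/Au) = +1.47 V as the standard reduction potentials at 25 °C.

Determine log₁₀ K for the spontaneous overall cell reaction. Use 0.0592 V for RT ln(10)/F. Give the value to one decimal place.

Cathode: Au³⁺/Au; anode: Mn²⁺/Mn. E°cell = +2.65 V, n = 6.
log K = nE°cell / 0.0592 = (6)(+2.65) / 0.0592 = 268.6.

268.6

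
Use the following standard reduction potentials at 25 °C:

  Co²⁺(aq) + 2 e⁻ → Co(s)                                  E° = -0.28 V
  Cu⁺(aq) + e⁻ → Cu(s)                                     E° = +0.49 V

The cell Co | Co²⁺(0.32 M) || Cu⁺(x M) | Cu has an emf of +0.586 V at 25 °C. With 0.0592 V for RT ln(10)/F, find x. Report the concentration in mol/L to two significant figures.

Cu⁺/Cu is the cathode, Co²⁺/Co the anode: E°cell = +0.77 V, n = 2.
Overall reaction: 2 Cu⁺(aq) + Co(s) → 2 Cu(s) + Co²⁺(aq); Q = [Co²⁺]^1/[Cu⁺]^2.
From E = E° − (0.0592/n) log Q: log Q = (E° − E)·n/0.0592 = (+0.77 − (+0.586))·2/0.0592 = 6.2162.
So 2·log[Cu⁺] = 1·log(0.32) − log Q = -0.4949 − (6.2162) = -6.7111; log[Cu⁺] = -6.7111 / 2 = -3.3556; [Cu⁺] = 10^(-3.3556) ≈ 0.00044 M.

0.00044 M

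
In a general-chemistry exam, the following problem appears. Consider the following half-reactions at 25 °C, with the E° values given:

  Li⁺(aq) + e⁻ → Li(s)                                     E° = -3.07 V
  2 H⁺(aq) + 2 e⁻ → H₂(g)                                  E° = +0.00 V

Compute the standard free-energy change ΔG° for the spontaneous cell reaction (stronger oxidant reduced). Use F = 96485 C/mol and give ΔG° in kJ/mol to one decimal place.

H⁺/H₂ (E° = +0.00 V) is the cathode; Li⁺/Li (E° = -3.07 V) is the anode, so E°cell = +3.07 V.
Balancing electrons gives n = 2 (lcm of 2 and 1).
ΔG° = −nFE° = −(2)(96485)(+3.07) = -592,418 J = -592.4 kJ/mol.

-592.4 kJ/mol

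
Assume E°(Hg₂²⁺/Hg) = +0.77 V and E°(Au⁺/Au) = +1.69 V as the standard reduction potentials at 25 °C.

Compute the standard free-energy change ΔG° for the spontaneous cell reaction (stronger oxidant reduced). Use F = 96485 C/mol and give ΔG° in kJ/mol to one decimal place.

Au⁺/Au (E° = +1.69 V) is the cathode; Hg₂²⁺/Hg (E° = +0.77 V) is the anode, so E°cell = +0.92 V.
Balancing electrons gives n = 2 (lcm of 1 and 2).
ΔG° = −nFE° = −(2)(96485)(+0.92) = -177,532 J = -177.5 kJ/mol.

-177.5 kJ/mol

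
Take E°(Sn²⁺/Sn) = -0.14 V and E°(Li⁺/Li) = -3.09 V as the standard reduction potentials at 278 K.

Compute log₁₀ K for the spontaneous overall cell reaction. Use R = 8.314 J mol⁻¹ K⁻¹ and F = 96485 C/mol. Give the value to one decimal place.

Cathode: Sn²⁺/Sn; anode: Li⁺/Li. E°cell = (-0.14) − (-3.09) = +2.95 V, with n = 2.
ΔG° = −nFE° = −RT ln K, so ln K = nFE°/(RT) = (2)(96485)(+2.95) / ((8.314)(278)) = 246.296.
log₁₀ K = 246.296 / ln 10 = 107.0.

107.0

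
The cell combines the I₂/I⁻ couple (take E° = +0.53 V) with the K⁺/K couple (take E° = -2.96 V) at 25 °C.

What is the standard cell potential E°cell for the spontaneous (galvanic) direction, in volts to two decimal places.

+3.49 V

The I₂/I⁻ couple has the higher reduction potential, so it is the cathode; K⁺/K is oxidised at the anode.
E°cell = E°(cathode) − E°(anode) = (+0.53) − (-2.96) = +3.49 V.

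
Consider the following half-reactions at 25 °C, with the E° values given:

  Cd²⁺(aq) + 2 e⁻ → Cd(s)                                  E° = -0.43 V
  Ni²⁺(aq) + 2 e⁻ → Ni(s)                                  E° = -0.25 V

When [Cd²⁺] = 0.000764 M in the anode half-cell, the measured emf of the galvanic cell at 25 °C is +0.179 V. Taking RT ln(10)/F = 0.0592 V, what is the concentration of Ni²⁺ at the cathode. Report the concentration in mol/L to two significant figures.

0.00071 M

Ni²⁺/Ni is the cathode, Cd²⁺/Cd the anode: E°cell = +0.18 V, n = 2.
Overall reaction: Ni²⁺(aq) + Cd(s) → Ni(s) + Cd²⁺(aq); Q = [Cd²⁺]^1/[Ni²⁺]^1.
From E = E° − (0.0592/n) log Q: log Q = (E° − E)·n/0.0592 = (+0.18 − (+0.179))·2/0.0592 = 0.0338.
So 1·log[Ni²⁺] = 1·log(0.000764) − log Q = -3.1169 − (0.0338) = -3.1507; [Ni²⁺] = 10^(-3.1507) ≈ 0.00071 M.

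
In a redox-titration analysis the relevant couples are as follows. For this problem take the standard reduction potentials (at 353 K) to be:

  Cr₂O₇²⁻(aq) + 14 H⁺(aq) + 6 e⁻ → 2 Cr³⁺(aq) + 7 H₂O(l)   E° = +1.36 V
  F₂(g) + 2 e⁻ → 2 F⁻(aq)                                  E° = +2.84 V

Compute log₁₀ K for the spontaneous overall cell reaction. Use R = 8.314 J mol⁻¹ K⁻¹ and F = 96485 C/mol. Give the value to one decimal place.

126.8

Cathode: F₂/F⁻; anode: Cr₂O₇²⁻/Cr³⁺. E°cell = (+2.84) − (+1.36) = +1.48 V, with n = 6.
ΔG° = −nFE° = −RT ln K, so ln K = nFE°/(RT) = (6)(96485)(+1.48) / ((8.314)(353)) = 291.936.
log₁₀ K = 291.936 / ln 10 = 126.8.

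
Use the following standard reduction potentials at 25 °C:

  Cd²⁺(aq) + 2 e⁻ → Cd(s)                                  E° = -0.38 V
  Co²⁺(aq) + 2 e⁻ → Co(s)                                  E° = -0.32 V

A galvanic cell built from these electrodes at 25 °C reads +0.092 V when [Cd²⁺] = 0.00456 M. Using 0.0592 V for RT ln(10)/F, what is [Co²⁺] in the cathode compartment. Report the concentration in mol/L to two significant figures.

Co²⁺/Co is the cathode, Cd²⁺/Cd the anode: E°cell = +0.06 V, n = 2.
Overall reaction: Co²⁺(aq) + Cd(s) → Co(s) + Cd²⁺(aq); Q = [Cd²⁺]^1/[Co²⁺]^1.
From E = E° − (0.0592/n) log Q: log Q = (E° − E)·n/0.0592 = (+0.06 − (+0.092))·2/0.0592 = -1.0811.
So 1·log[Co²⁺] = 1·log(0.00456) − log Q = -2.3410 − (-1.0811) = -1.2599; [Co²⁺] = 10^(-1.2599) ≈ 0.055 M.

0.055 M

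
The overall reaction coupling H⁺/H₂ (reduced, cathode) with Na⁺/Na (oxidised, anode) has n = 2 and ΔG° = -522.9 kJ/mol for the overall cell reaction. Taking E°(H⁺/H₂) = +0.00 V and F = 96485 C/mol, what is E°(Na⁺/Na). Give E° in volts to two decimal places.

E°cell = −ΔG°/(nF) = −(-522.9×10³)/((2)(96485)) = +2.710 V.
Since H⁺/H₂ is the cathode and Na⁺/Na the anode, E°cell = E°(H⁺/H₂) − E°(Na⁺/Na).
So E°(Na⁺/Na) = E°(H⁺/H₂) − E°cell = (+0.00) − (+2.710) = -2.71 V.

-2.71 V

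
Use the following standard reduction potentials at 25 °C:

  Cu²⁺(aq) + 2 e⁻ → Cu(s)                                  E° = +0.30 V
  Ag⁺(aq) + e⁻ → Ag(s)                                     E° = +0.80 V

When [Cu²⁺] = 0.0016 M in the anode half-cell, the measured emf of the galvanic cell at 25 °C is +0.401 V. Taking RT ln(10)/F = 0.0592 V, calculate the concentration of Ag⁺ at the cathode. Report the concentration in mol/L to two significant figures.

0.00085 M

Ag⁺/Ag is the cathode, Cu²⁺/Cu the anode: E°cell = +0.50 V, n = 2.
Overall reaction: 2 Ag⁺(aq) + Cu(s) → 2 Ag(s) + Cu²⁺(aq); Q = [Cu²⁺]^1/[Ag⁺]^2.
From E = E° − (0.0592/n) log Q: log Q = (E° − E)·n/0.0592 = (+0.50 − (+0.401))·2/0.0592 = 3.3446.
So 2·log[Ag⁺] = 1·log(0.0016) − log Q = -2.7959 − (3.3446) = -6.1405; log[Ag⁺] = -6.1405 / 2 = -3.0703; [Ag⁺] = 10^(-3.0703) ≈ 0.00085 M.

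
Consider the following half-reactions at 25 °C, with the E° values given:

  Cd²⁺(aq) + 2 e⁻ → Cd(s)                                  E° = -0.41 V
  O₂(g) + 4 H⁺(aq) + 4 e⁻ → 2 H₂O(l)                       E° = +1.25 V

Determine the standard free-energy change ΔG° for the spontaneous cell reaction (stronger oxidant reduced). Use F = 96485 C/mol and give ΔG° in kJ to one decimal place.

-640.7 kJ

O₂/H₂O (E° = +1.25 V) is the cathode; Cd²⁺/Cd (E° = -0.41 V) is the anode, so E°cell = +1.66 V.
Balancing electrons gives n = 4 (lcm of 4 and 2).
ΔG° = −nFE° = −(4)(96485)(+1.66) = -640,660 J = -640.7 kJ.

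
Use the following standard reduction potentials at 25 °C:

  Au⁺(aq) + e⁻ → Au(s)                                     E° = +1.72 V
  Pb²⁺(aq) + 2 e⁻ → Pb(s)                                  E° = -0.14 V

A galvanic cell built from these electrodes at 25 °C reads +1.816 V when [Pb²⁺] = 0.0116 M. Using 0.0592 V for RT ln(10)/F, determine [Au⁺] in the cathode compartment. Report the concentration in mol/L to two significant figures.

Au⁺/Au is the cathode, Pb²⁺/Pb the anode: E°cell = +1.86 V, n = 2.
Overall reaction: 2 Au⁺(aq) + Pb(s) → 2 Au(s) + Pb²⁺(aq); Q = [Pb²⁺]^1/[Au⁺]^2.
From E = E° − (0.0592/n) log Q: log Q = (E° − E)·n/0.0592 = (+1.86 − (+1.816))·2/0.0592 = 1.4865.
So 2·log[Au⁺] = 1·log(0.0116) − log Q = -1.9355 − (1.4865) = -3.4220; log[Au⁺] = -3.4220 / 2 = -1.7110; [Au⁺] = 10^(-1.7110) ≈ 0.019 M.

0.019 M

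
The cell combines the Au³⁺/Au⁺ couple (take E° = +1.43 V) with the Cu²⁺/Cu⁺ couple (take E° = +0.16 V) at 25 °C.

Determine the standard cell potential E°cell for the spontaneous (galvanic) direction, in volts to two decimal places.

+1.27 V

The Au³⁺/Au⁺ couple has the higher reduction potential, so it is the cathode; Cu²⁺/Cu⁺ is oxidised at the anode.
E°cell = E°(cathode) − E°(anode) = (+1.43) − (+0.16) = +1.27 V.
Since E°cell > 0, the reaction is spontaneous under standard conditions.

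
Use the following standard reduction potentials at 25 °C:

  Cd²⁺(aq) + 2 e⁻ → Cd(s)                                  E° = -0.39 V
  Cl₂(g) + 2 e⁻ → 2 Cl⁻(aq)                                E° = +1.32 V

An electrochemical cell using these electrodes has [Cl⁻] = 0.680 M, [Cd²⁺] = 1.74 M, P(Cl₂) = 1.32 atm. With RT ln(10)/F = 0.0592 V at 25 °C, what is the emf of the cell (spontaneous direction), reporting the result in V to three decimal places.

+1.716 V

Cl₂/Cl⁻ is the cathode (higher E°), Cd²⁺/Cd the anode: E°cell = +1.32 − (-0.39) = +1.71 V, n = 2.
Overall: Cl₂(g) + Cd(s) → 2 Cl⁻(aq) + Cd²⁺(aq)
Q = [Cl⁻]^2·[Cd²⁺] / (P(Cl₂)); log Q = -0.215.
E = E° − (0.0592/n) log Q = +1.71 − (0.0592/2)(-0.215) = +1.716 V.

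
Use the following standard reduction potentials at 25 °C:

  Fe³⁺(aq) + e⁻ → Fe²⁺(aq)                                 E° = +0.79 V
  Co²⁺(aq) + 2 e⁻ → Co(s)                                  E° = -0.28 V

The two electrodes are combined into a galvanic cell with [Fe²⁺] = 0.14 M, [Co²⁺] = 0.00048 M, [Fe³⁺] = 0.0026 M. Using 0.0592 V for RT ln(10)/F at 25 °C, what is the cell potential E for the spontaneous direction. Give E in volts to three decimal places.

Fe³⁺/Fe²⁺ is the cathode (higher E°), Co²⁺/Co the anode: E°cell = +0.79 − (-0.28) = +1.07 V, n = 2.
Overall: 2 Fe³⁺(aq) + Co(s) → 2 Fe²⁺(aq) + Co²⁺(aq)
Q = [Fe²⁺]^2·[Co²⁺] / ([Fe³⁺]^2); log Q = 0.144.
E = E° − (0.0592/n) log Q = +1.07 − (0.0592/2)(0.144) = +1.066 V.

+1.066 V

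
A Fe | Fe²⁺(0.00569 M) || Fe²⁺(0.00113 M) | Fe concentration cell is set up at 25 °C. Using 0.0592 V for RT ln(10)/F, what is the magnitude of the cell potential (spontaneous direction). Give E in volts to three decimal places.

+0.021 V

For a concentration cell E°cell = 0. The 0.00569 M side is the cathode (reduction is favoured where [Fe²⁺] is higher).
With n = 2, E = −(0.0592/2) log([Fe²⁺]ₐₙ/[Fe²⁺]꜀ₐₜ) = −(0.0592/2) log(0.00113/0.00569) = −(0.0592/2)(-0.702) = +0.021 V.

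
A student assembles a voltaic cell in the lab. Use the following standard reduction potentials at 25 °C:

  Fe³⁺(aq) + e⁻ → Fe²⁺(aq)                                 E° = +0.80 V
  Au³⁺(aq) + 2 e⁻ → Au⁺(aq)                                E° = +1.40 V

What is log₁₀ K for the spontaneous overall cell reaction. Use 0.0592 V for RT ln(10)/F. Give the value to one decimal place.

20.3

Cathode: Au³⁺/Au⁺; anode: Fe³⁺/Fe²⁺. E°cell = +0.60 V, n = 2.
log K = nE°cell / 0.0592 = (2)(+0.60) / 0.0592 = 20.3.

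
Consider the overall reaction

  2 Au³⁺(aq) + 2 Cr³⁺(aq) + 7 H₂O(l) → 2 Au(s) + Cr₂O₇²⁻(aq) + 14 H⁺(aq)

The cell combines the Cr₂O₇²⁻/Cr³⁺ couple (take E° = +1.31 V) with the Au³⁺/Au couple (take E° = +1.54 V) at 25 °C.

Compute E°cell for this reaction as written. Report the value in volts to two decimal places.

The Au³⁺/Au couple has the higher reduction potential, so it is the cathode; Cr₂O₇²⁻/Cr³⁺ is oxidised at the anode.
E°cell = E°(cathode) − E°(anode) = (+1.54) − (+1.31) = +0.23 V.

+0.23 V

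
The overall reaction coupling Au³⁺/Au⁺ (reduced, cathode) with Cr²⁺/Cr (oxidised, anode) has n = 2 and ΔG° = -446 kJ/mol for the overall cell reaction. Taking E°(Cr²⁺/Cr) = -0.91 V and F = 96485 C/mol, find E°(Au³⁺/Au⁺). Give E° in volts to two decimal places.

+1.40 V

E°cell = −ΔG°/(nF) = −(-446×10³)/((2)(96485)) = +2.311 V.
Since Au³⁺/Au⁺ is the cathode and Cr²⁺/Cr the anode, E°cell = E°(Au³⁺/Au⁺) − E°(Cr²⁺/Cr).
So E°(Au³⁺/Au⁺) = E°cell + E°(Cr²⁺/Cr) = +2.311 + (-0.91) = +1.40 V.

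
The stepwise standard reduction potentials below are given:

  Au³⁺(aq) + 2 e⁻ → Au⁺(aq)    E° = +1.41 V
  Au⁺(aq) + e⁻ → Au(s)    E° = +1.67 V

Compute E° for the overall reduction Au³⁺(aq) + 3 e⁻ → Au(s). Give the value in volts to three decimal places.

+1.497 V

Standard free energies of sequential steps add: ΔG°₃ = ΔG°₁ + ΔG°₂, so n₃E°₃ = n₁E°₁ + n₂E°₂.
E°₃ = (2×+1.41 + 1×+1.67) / 3 = (+4.490) / 3 = +1.497 V.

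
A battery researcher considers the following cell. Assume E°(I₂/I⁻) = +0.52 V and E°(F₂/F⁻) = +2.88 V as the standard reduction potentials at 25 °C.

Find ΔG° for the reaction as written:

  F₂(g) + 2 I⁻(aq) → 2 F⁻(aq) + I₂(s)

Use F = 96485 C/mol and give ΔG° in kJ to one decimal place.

-455.4 kJ

As written, F₂/F⁻ is reduced (cathode) and I₂/I⁻ is oxidised (anode), so E°cell = (+2.88) − (+0.52) = +2.36 V.
Balancing electrons gives n = 2.
ΔG° = −nFE° = −(2)(96485)(+2.36) = -455,409 J = -455.4 kJ.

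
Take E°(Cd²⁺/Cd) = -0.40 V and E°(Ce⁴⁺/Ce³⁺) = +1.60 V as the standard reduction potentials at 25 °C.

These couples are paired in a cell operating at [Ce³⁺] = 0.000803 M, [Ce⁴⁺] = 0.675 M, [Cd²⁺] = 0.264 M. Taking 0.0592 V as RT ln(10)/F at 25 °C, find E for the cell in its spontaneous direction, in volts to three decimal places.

+2.190 V

Ce⁴⁺/Ce³⁺ is the cathode (higher E°), Cd²⁺/Cd the anode: E°cell = +1.60 − (-0.40) = +2.00 V, n = 2.
Overall: 2 Ce⁴⁺(aq) + Cd(s) → 2 Ce³⁺(aq) + Cd²⁺(aq)
Q = [Ce³⁺]^2·[Cd²⁺] / ([Ce⁴⁺]^2); log Q = -6.428.
E = E° − (0.0592/n) log Q = +2.00 − (0.0592/2)(-6.428) = +2.190 V.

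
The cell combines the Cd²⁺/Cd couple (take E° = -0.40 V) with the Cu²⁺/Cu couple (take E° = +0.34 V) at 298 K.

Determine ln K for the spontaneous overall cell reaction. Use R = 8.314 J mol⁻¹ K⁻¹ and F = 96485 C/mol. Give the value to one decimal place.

Cathode: Cu²⁺/Cu; anode: Cd²⁺/Cd. E°cell = (+0.34) − (-0.40) = +0.74 V, with n = 2.
ΔG° = −nFE° = −RT ln K, so ln K = nFE°/(RT) = (2)(96485)(+0.74) / ((8.314)(298)) = 57.636.

57.6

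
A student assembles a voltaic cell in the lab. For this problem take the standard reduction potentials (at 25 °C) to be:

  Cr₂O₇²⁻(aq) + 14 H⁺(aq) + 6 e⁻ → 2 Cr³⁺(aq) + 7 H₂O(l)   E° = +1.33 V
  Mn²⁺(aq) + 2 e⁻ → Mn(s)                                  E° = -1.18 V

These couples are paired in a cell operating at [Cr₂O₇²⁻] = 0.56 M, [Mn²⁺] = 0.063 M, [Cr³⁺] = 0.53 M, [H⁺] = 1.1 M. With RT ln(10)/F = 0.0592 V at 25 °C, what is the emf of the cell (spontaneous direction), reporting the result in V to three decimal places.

Cr₂O₇²⁻/Cr³⁺ is the cathode (higher E°), Mn²⁺/Mn the anode: E°cell = +1.33 − (-1.18) = +2.51 V, n = 6.
Overall: Cr₂O₇²⁻(aq) + 14 H⁺(aq) + 3 Mn(s) → 2 Cr³⁺(aq) + 7 H₂O(l) + 3 Mn²⁺(aq)
Q = [Cr³⁺]^2·[Mn²⁺]^3 / ([Cr₂O₇²⁻]·[H⁺]^14); log Q = -4.481.
E = E° − (0.0592/n) log Q = +2.51 − (0.0592/6)(-4.481) = +2.554 V.

+2.554 V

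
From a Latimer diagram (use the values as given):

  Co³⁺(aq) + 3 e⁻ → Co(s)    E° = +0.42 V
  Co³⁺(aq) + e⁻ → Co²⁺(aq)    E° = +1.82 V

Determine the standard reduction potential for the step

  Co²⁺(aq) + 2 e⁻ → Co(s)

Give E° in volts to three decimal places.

Sequential free energies add, so n₃E°₃ = n₁E°₁ + n₂E°₂.
With n₃ = 3, and the known step contributing 1×(+1.82) V, the unknown satisfies 2·E° = 3×(+0.42) − 1×(+1.82) = -0.560.
E° = -0.560 / 2 = -0.280 V.

-0.280 V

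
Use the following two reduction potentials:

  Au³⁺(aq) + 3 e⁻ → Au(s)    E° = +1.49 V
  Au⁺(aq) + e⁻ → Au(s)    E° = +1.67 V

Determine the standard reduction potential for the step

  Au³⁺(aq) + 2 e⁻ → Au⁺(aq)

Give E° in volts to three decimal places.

Sequential free energies add, so n₃E°₃ = n₁E°₁ + n₂E°₂.
With n₃ = 3, and the known step contributing 1×(+1.67) V, the unknown satisfies 2·E° = 3×(+1.49) − 1×(+1.67) = +2.800.
E° = +2.800 / 2 = +1.400 V.

+1.400 V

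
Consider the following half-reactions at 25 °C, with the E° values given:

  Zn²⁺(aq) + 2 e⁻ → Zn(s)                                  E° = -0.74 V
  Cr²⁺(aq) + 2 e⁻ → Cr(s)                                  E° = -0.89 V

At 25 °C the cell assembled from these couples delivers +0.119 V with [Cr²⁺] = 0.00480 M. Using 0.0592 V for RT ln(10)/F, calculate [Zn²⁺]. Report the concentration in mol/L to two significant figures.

Zn²⁺/Zn is the cathode, Cr²⁺/Cr the anode: E°cell = +0.15 V, n = 2.
Overall reaction: Zn²⁺(aq) + Cr(s) → Zn(s) + Cr²⁺(aq); Q = [Cr²⁺]^1/[Zn²⁺]^1.
From E = E° − (0.0592/n) log Q: log Q = (E° − E)·n/0.0592 = (+0.15 − (+0.119))·2/0.0592 = 1.0473.
So 1·log[Zn²⁺] = 1·log(0.0048) − log Q = -2.3188 − (1.0473) = -3.3661; [Zn²⁺] = 10^(-3.3661) ≈ 0.00043 M.

0.00043 M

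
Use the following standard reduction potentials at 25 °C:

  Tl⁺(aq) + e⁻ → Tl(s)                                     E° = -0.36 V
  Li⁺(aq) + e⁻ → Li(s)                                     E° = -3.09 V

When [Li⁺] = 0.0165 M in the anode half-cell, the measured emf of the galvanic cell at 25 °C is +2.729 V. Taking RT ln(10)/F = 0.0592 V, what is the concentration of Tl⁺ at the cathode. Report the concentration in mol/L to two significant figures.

Tl⁺/Tl is the cathode, Li⁺/Li the anode: E°cell = +2.73 V, n = 1.
Overall reaction: Tl⁺(aq) + Li(s) → Tl(s) + Li⁺(aq); Q = [Li⁺]^1/[Tl⁺]^1.
From E = E° − (0.0592/n) log Q: log Q = (E° − E)·n/0.0592 = (+2.73 − (+2.729))·1/0.0592 = 0.0169.
So 1·log[Tl⁺] = 1·log(0.0165) − log Q = -1.7825 − (0.0169) = -1.7994; [Tl⁺] = 10^(-1.7994) ≈ 0.016 M.

0.016 M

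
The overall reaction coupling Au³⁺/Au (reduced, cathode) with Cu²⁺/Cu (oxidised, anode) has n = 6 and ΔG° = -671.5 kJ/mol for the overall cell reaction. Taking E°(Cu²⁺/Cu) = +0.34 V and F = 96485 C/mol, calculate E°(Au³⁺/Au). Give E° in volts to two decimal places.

+1.50 V

E°cell = −ΔG°/(nF) = −(-671.5×10³)/((6)(96485)) = +1.160 V.
Since Au³⁺/Au is the cathode and Cu²⁺/Cu the anode, E°cell = E°(Au³⁺/Au) − E°(Cu²⁺/Cu).
So E°(Au³⁺/Au) = E°cell + E°(Cu²⁺/Cu) = +1.160 + (+0.34) = +1.50 V.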